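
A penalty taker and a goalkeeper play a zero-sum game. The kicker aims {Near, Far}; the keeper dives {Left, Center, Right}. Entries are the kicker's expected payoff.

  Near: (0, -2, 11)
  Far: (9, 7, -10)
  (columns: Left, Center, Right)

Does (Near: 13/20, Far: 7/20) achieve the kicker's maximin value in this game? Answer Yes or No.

No

Against Left this mix gives (13/20)·0 + (7/20)·9 = 63/20.
Against Center this mix gives (13/20)·(-2) + (7/20)·7 = 23/20.
Against Right this mix gives (13/20)·11 + (7/20)·(-10) = 73/20.
The keeper will play Center, holding the kicker to 23/20. Shifting weight toward the row that does better against Center would raise this floor (the equalizing mix achieves 19/10 against both Center and Right), so the proposed strategy is not optimal.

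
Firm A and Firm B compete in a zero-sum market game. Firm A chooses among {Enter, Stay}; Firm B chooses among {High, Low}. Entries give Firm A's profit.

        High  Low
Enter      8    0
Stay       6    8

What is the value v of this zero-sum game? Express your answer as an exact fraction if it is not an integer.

Row minima: Enter → 0, Stay → 6; maximin = 6.
Column maxima: High → 8, Low → 8; minimax = 8.
6 ≠ 8, so there is no saddle point; optimal play is mixed.
Let Firm A play Enter with probability p. Expected payoff against High: 8p + 6(1−p) = 2p + 6; against Low: 0p + 8(1−p) = −8p + 8.
Setting these equal: 2p + 6 = −8p + 8 ⇒ 10p = 2 ⇒ p = 1/5, and the value is (2)·(1/5) + 6 = 32/5.
For Firm B: with q = P(High), equating Enter's and Stay's payoffs gives 8q = −2q + 8 ⇒ q = 4/5.

32/5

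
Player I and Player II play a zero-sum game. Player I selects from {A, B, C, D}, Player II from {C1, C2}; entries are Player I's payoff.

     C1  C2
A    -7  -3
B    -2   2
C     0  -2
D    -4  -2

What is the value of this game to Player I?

-2/3

Row minima: A → -7, B → -2, C → -2, D → -4; maximin = -2.
Column maxima: C1 → 0, C2 → 2; minimax = 0.
-2 ≠ 0, so there is no saddle point; optimal play is mixed.
A is strictly dominated by B, so Player I never plays it.
D is strictly dominated by B, so Player I never plays it.
On the remaining 2×2 (B, C vs C1, C2):
Let Player I play B with probability p. Expected payoff against C1: (-2)p + 0(1−p) = −2p; against C2: 2p + (-2)(1−p) = 4p − 2.
Setting these equal: −2p = 4p − 2 ⇒ −6p = -2 ⇒ p = 1/3, and the value is (-2)·(1/3) = -2/3.
For Player II: with q = P(C1), equating B's and C's payoffs gives −4q + 2 = 2q − 2 ⇒ q = 2/3.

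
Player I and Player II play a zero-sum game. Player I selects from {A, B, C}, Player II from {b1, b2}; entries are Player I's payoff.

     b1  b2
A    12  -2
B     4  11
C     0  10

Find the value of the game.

Row minima: A → -2, B → 4, C → 0; maximin = 4.
Column maxima: b1 → 12, b2 → 11; minimax = 11.
4 ≠ 11, so there is no saddle point; optimal play is mixed.
C is strictly dominated by B, so Player I never plays it.
On the remaining 2×2 (A, B vs b1, b2):
Let Player I play A with probability p. Expected payoff against b1: 12p + 4(1−p) = 8p + 4; against b2: (-2)p + 11(1−p) = −13p + 11.
Setting these equal: 8p + 4 = −13p + 11 ⇒ 21p = 7 ⇒ p = 1/3, and the value is (8)·(1/3) + 4 = 20/3.
For Player II: with q = P(b1), equating A's and B's payoffs gives 14q − 2 = −7q + 11 ⇒ q = 13/21.

20/3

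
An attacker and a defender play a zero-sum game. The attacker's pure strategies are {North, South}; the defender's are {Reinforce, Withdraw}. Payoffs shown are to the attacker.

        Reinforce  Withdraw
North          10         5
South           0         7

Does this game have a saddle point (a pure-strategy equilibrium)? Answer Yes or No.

No

Row minima: North → 5, South → 0; maximin = 5.
Column maxima: Reinforce → 10, Withdraw → 7; minimax = 7.
5 ≠ 7, so no pure-strategy equilibrium exists.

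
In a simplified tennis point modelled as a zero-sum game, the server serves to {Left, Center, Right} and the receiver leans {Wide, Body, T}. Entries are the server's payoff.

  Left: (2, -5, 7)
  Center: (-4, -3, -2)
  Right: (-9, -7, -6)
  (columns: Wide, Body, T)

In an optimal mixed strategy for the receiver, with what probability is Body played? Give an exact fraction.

3/4

Row minima: Left → -5, Center → -4, Right → -9; maximin = -4.
Column maxima: Wide → 2, Body → -3, T → 7; minimax = -3.
-4 ≠ -3, so there is no saddle point; optimal play is mixed.
Right is strictly dominated by Left, so the server never plays it.
T is strictly dominated by Wide (it gives the server strictly more in every row), so the receiver never plays it.
On the remaining 2×2 (Left, Center vs Wide, Body):
Let the server play Left with probability p. Expected payoff against Wide: 2p + (-4)(1−p) = 6p − 4; against Body: (-5)p + (-3)(1−p) = −2p − 3.
Setting these equal: 6p − 4 = −2p − 3 ⇒ 8p = 1 ⇒ p = 1/8, and the value is (6)·(1/8) − 4 = -13/4.
For the receiver: with q = P(Wide), equating Left's and Center's payoffs gives 7q − 5 = −q − 3 ⇒ q = 1/4.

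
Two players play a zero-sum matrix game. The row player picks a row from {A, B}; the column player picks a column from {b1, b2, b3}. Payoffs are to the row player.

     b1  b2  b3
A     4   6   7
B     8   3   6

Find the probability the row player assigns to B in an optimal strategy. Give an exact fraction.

Row minima: A → 4, B → 3; maximin = 4.
Column maxima: b1 → 8, b2 → 6, b3 → 7; minimax = 6.
4 ≠ 6, so there is no saddle point; optimal play is mixed.
b3 is strictly dominated by b2 (it gives the row player strictly more in every row), so the column player never plays it.
On the remaining 2×2 (A, B vs b1, b2):
Let the row player play A with probability p. Expected payoff against b1: 4p + 8(1−p) = −4p + 8; against b2: 6p + 3(1−p) = 3p + 3.
Setting these equal: −4p + 8 = 3p + 3 ⇒ −7p = -5 ⇒ p = 5/7, and the value is (-4)·(5/7) + 8 = 36/7.
For the column player: with q = P(b1), equating A's and B's payoffs gives −2q + 6 = 5q + 3 ⇒ q = 3/7.

2/7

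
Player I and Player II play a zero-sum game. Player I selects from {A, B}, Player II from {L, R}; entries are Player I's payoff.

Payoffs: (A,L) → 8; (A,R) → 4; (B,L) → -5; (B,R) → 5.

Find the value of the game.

Row minima: A → 4, B → -5; maximin = 4.
Column maxima: L → 8, R → 5; minimax = 5.
4 ≠ 5, so there is no saddle point; optimal play is mixed.
Let Player I play A with probability p. Expected payoff against L: 8p + (-5)(1−p) = 13p − 5; against R: 4p + 5(1−p) = −p + 5.
Setting these equal: 13p − 5 = −p + 5 ⇒ 14p = 10 ⇒ p = 5/7, and the value is (13)·(5/7) − 5 = 30/7.
For Player II: with q = P(L), equating A's and B's payoffs gives 4q + 4 = −10q + 5 ⇒ q = 1/14.

30/7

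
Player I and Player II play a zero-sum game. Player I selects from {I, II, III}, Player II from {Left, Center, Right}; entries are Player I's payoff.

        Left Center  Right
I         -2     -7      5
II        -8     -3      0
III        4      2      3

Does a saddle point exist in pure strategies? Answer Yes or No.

Row minima: I → -7, II → -8, III → 2; maximin = 2.
Column maxima: Left → 4, Center → 2, Right → 5; minimax = 2.
maximin = minimax = 2, so a saddle point exists.

Yes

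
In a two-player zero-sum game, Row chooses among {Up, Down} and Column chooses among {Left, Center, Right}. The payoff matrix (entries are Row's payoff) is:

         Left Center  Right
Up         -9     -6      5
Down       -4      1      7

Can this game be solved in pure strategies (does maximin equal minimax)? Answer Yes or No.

Yes

Row minima: Up → -9, Down → -4; maximin = -4.
Column maxima: Left → -4, Center → 1, Right → 7; minimax = -4.
maximin = minimax = -4, so a saddle point exists.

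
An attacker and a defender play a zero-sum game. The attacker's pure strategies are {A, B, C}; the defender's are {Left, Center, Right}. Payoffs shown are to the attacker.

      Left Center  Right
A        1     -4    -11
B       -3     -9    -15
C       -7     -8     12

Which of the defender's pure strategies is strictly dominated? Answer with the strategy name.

Left

Center holds the attacker's payoff strictly below Left in every row: -4 < 1, -9 < -3, -8 < -7.
So Left is strictly dominated for the defender.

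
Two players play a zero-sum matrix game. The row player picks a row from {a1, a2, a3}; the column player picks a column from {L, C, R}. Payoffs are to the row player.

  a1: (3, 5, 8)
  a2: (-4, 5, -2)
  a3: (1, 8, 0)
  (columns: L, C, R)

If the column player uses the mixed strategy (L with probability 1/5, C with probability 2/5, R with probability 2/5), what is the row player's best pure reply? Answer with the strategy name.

a1

Expected payoff of a1: (1/5)·3 + (2/5)·5 + (2/5)·8 = 29/5.
Expected payoff of a2: (1/5)·(-4) + (2/5)·5 + (2/5)·(-2) = 2/5.
Expected payoff of a3: (1/5)·1 + (2/5)·8 + (2/5)·0 = 17/5.
The largest is 29/5, so the row player's best response is a1.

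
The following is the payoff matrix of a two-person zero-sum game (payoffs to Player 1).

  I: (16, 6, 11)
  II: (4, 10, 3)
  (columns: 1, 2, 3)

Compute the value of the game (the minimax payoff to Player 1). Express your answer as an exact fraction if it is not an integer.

23/3

Row minima: I → 6, II → 3; maximin = 6.
Column maxima: 1 → 16, 2 → 10, 3 → 11; minimax = 10.
6 ≠ 10, so there is no saddle point; optimal play is mixed.
1 is strictly dominated by 3 (it gives Player 1 strictly more in every row), so Player 2 never plays it.
On the remaining 2×2 (I, II vs 2, 3):
Let Player 1 play I with probability p. Expected payoff against 2: 6p + 10(1−p) = −4p + 10; against 3: 11p + 3(1−p) = 8p + 3.
Setting these equal: −4p + 10 = 8p + 3 ⇒ −12p = -7 ⇒ p = 7/12, and the value is (-4)·(7/12) + 10 = 23/3.
For Player 2: with q = P(2), equating I's and II's payoffs gives −5q + 11 = 7q + 3 ⇒ q = 2/3.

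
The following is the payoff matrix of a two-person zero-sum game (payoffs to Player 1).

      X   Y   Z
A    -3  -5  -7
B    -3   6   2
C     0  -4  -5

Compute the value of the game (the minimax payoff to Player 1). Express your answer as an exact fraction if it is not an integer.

Row minima: A → -7, B → -3, C → -5; maximin = -3.
Column maxima: X → 0, Y → 6, Z → 2; minimax = 0.
-3 ≠ 0, so there is no saddle point; optimal play is mixed.
A is strictly dominated by C, so Player 1 never plays it.
Y is strictly dominated by Z (it gives Player 1 strictly more in every row), so Player 2 never plays it.
On the remaining 2×2 (B, C vs X, Z):
Let Player 1 play B with probability p. Expected payoff against X: (-3)p + 0(1−p) = −3p; against Z: 2p + (-5)(1−p) = 7p − 5.
Setting these equal: −3p = 7p − 5 ⇒ −10p = -5 ⇒ p = 1/2, and the value is (-3)·(1/2) = -3/2.
For Player 2: with q = P(X), equating B's and C's payoffs gives −5q + 2 = 5q − 5 ⇒ q = 7/10.

-3/2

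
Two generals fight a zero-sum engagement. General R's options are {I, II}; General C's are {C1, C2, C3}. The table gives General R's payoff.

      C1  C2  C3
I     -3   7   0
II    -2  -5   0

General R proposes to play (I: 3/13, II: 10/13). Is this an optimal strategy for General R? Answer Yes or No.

Yes

Against C1 this mix gives (3/13)·(-3) + (10/13)·(-2) = -29/13.
Against C2 this mix gives (3/13)·7 + (10/13)·(-5) = -29/13.
Against C3 this mix gives (3/13)·0 + (10/13)·0 = 0.
All of General C's active replies (C1, C2) yield -29/13, and no column does worse for General R. The mix makes General C indifferent and guarantees -29/13, so it is optimal.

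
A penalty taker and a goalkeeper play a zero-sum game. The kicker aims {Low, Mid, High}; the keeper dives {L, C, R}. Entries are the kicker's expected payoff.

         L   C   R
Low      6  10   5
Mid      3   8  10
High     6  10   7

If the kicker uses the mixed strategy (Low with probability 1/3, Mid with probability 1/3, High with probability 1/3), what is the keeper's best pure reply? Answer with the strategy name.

L

If the keeper plays L, the kicker's expected payoff is (1/3)·6 + (1/3)·3 + (1/3)·6 = 5.
If the keeper plays C, the kicker's expected payoff is (1/3)·10 + (1/3)·8 + (1/3)·10 = 28/3.
If the keeper plays R, the kicker's expected payoff is (1/3)·5 + (1/3)·10 + (1/3)·7 = 22/3.
The keeper minimizes the kicker's payoff; the smallest is 5, so the best response is L.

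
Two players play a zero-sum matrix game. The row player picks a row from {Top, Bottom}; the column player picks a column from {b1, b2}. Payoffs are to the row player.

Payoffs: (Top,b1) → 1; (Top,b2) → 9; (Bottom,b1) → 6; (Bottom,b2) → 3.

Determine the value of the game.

Row minima: Top → 1, Bottom → 3; maximin = 3.
Column maxima: b1 → 6, b2 → 9; minimax = 6.
3 ≠ 6, so there is no saddle point; optimal play is mixed.
Let the row player play Top with probability p. Expected payoff against b1: 1p + 6(1−p) = −5p + 6; against b2: 9p + 3(1−p) = 6p + 3.
Setting these equal: −5p + 6 = 6p + 3 ⇒ −11p = -3 ⇒ p = 3/11, and the value is (-5)·(3/11) + 6 = 51/11.
For the column player: with q = P(b1), equating Top's and Bottom's payoffs gives −8q + 9 = 3q + 3 ⇒ q = 6/11.

51/11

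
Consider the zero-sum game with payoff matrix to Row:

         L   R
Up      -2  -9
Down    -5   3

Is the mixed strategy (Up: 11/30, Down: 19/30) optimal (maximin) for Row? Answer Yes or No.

Against L this mix gives (11/30)·(-2) + (19/30)·(-5) = -39/10.
Against R this mix gives (11/30)·(-9) + (19/30)·3 = -7/5.
Column will play L, holding Row to -39/10. Shifting weight toward the row that does better against L would raise this floor (the equalizing mix achieves -17/5 against both L and R), so the proposed strategy is not optimal.

No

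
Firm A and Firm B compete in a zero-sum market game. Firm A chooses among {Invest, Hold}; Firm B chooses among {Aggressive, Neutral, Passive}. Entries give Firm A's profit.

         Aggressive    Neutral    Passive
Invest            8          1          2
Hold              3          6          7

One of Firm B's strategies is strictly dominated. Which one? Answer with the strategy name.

Passive

Neutral holds Firm A's payoff strictly below Passive in every row: 1 < 2, 6 < 7.
So Passive is strictly dominated for Firm B.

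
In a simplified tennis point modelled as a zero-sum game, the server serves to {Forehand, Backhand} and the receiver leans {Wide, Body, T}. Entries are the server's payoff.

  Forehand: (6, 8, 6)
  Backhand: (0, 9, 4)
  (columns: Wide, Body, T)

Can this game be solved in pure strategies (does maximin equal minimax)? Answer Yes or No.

Yes

Row minima: Forehand → 6, Backhand → 0; maximin = 6.
Column maxima: Wide → 6, Body → 9, T → 6; minimax = 6.
maximin = minimax = 6, so a saddle point exists.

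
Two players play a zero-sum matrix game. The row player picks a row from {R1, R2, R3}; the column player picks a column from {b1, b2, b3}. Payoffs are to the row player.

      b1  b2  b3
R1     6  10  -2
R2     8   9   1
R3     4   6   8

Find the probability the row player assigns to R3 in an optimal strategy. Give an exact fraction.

Row minima: R1 → -2, R2 → 1, R3 → 4; maximin = 4.
Column maxima: b1 → 8, b2 → 10, b3 → 8; minimax = 8.
4 ≠ 8, so there is no saddle point; optimal play is mixed.
b2 is strictly dominated by b1 (it gives the row player strictly more in every row), so the column player never plays it.
With b2 eliminated, R1 is strictly dominated by R2 (R2 gives the row player strictly more in every remaining column), so the row player never plays it.
On the remaining 2×2 (R2, R3 vs b1, b3):
Let the row player play R2 with probability p. Expected payoff against b1: 8p + 4(1−p) = 4p + 4; against b3: 1p + 8(1−p) = −7p + 8.
Setting these equal: 4p + 4 = −7p + 8 ⇒ 11p = 4 ⇒ p = 4/11, and the value is (4)·(4/11) + 4 = 60/11.
For the column player: with q = P(b1), equating R2's and R3's payoffs gives 7q + 1 = −4q + 8 ⇒ q = 7/11.

7/11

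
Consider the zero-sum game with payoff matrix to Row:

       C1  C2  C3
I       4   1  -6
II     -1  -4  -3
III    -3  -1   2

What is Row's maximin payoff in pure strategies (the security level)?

Row minima: I → -6, II → -4, III → -3.
The best of these is -3.

-3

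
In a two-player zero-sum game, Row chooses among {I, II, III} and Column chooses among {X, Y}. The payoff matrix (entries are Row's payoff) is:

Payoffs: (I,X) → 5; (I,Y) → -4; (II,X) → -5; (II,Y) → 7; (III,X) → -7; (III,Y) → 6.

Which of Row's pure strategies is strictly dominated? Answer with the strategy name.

III

II gives a strictly higher payoff than III against every column: -5 > -7, 7 > 6.
So III is strictly dominated and Row never plays it.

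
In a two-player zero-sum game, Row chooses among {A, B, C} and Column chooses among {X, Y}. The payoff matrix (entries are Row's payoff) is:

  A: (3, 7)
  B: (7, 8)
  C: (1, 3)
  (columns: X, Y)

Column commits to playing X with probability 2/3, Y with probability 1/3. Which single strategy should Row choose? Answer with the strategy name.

Expected payoff of A: (2/3)·3 + (1/3)·7 = 13/3.
Expected payoff of B: (2/3)·7 + (1/3)·8 = 22/3.
Expected payoff of C: (2/3)·1 + (1/3)·3 = 5/3.
The largest is 22/3, so Row's best response is B.

B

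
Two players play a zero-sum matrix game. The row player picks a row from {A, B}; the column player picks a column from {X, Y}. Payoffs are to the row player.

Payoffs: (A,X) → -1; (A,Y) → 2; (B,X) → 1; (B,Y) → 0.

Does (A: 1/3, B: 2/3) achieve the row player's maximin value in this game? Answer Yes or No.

No

Against X this mix gives (1/3)·(-1) + (2/3)·1 = 1/3.
Against Y this mix gives (1/3)·2 + (2/3)·0 = 2/3.
The column player will play X, holding the row player to 1/3. Shifting weight toward the row that does better against X would raise this floor (the equalizing mix achieves 1/2 against both X and Y), so the proposed strategy is not optimal.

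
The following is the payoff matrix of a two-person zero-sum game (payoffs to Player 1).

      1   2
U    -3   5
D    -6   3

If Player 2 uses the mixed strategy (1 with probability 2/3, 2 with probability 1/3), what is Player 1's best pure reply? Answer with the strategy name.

Expected payoff of U: (2/3)·(-3) + (1/3)·5 = -1/3.
Expected payoff of D: (2/3)·(-6) + (1/3)·3 = -3.
The largest is -1/3, so Player 1's best response is U.

U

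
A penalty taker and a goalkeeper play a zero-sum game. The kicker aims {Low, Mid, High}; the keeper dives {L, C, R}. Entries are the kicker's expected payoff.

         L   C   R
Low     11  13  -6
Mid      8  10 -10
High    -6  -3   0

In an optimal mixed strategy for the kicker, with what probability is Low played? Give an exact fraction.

6/23

Row minima: Low → -6, Mid → -10, High → -6; maximin = -6.
Column maxima: L → 11, C → 13, R → 0; minimax = 0.
-6 ≠ 0, so there is no saddle point; optimal play is mixed.
Mid is strictly dominated by Low, so the kicker never plays it.
C is strictly dominated by L (it gives the kicker strictly more in every row), so the keeper never plays it.
On the remaining 2×2 (Low, High vs L, R):
Let the kicker play Low with probability p. Expected payoff against L: 11p + (-6)(1−p) = 17p − 6; against R: (-6)p + 0(1−p) = −6p.
Setting these equal: 17p − 6 = −6p ⇒ 23p = 6 ⇒ p = 6/23, and the value is (17)·(6/23) − 6 = -36/23.
For the keeper: with q = P(L), equating Low's and High's payoffs gives 17q − 6 = −6q ⇒ q = 6/23.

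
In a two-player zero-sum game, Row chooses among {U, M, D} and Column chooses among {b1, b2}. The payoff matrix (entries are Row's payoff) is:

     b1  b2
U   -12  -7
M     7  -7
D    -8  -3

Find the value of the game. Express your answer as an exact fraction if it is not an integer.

Row minima: U → -12, M → -7, D → -8; maximin = -7.
Column maxima: b1 → 7, b2 → -3; minimax = -3.
-7 ≠ -3, so there is no saddle point; optimal play is mixed.
U is strictly dominated by D, so Row never plays it.
On the remaining 2×2 (M, D vs b1, b2):
Let Row play M with probability p. Expected payoff against b1: 7p + (-8)(1−p) = 15p − 8; against b2: (-7)p + (-3)(1−p) = −4p − 3.
Setting these equal: 15p − 8 = −4p − 3 ⇒ 19p = 5 ⇒ p = 5/19, and the value is (15)·(5/19) − 8 = -77/19.
For Column: with q = P(b1), equating M's and D's payoffs gives 14q − 7 = −5q − 3 ⇒ q = 4/19.

-77/19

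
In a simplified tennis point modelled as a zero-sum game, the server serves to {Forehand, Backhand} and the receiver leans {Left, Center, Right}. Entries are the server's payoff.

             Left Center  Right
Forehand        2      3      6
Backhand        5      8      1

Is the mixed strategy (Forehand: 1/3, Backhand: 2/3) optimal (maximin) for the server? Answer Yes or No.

Against Left this mix gives (1/3)·2 + (2/3)·5 = 4.
Against Center this mix gives (1/3)·3 + (2/3)·8 = 19/3.
Against Right this mix gives (1/3)·6 + (2/3)·1 = 8/3.
The receiver will play Right, holding the server to 8/3. Shifting weight toward the row that does better against Right would raise this floor (the equalizing mix achieves 7/2 against both Right and Left), so the proposed strategy is not optimal.

No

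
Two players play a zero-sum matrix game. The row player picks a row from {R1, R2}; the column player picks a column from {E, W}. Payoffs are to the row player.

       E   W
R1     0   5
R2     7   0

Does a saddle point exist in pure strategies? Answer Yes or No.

Row minima: R1 → 0, R2 → 0; maximin = 0.
Column maxima: E → 7, W → 5; minimax = 5.
0 ≠ 5, so no pure-strategy equilibrium exists.

No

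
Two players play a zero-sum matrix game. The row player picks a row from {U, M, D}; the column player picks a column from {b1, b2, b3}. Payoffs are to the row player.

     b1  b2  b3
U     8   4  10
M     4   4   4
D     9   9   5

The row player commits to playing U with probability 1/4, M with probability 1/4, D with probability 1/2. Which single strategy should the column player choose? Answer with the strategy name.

b3

If the column player plays b1, the row player's expected payoff is (1/4)·8 + (1/4)·4 + (1/2)·9 = 15/2.
If the column player plays b2, the row player's expected payoff is (1/4)·4 + (1/4)·4 + (1/2)·9 = 13/2.
If the column player plays b3, the row player's expected payoff is (1/4)·10 + (1/4)·4 + (1/2)·5 = 6.
The column player minimizes the row player's payoff; the smallest is 6, so the best response is b3.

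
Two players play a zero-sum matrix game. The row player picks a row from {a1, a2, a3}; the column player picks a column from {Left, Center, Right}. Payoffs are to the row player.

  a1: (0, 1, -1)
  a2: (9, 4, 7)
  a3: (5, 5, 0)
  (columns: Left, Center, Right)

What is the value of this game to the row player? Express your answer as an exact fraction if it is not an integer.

35/8

Row minima: a1 → -1, a2 → 4, a3 → 0; maximin = 4.
Column maxima: Left → 9, Center → 5, Right → 7; minimax = 5.
4 ≠ 5, so there is no saddle point; optimal play is mixed.
a1 is strictly dominated by a2, so the row player never plays it.
Left is strictly dominated by Right (it gives the row player strictly more in every row), so the column player never plays it.
On the remaining 2×2 (a2, a3 vs Center, Right):
Let the row player play a2 with probability p. Expected payoff against Center: 4p + 5(1−p) = −p + 5; against Right: 7p + 0(1−p) = 7p.
Setting these equal: −p + 5 = 7p ⇒ −8p = -5 ⇒ p = 5/8, and the value is (-1)·(5/8) + 5 = 35/8.
For the column player: with q = P(Center), equating a2's and a3's payoffs gives −3q + 7 = 5q ⇒ q = 7/8.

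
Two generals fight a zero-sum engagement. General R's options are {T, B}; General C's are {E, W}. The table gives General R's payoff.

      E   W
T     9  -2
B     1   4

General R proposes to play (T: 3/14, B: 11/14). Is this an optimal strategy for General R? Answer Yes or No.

Yes

Against E this mix gives (3/14)·9 + (11/14)·1 = 19/7.
Against W this mix gives (3/14)·(-2) + (11/14)·4 = 19/7.
All of General C's active replies (E, W) yield 19/7, and no column does worse for General R. The mix makes General C indifferent and guarantees 19/7, so it is optimal.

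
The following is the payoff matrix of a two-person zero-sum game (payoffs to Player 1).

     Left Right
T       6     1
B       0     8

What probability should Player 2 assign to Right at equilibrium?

6/13

Row minima: T → 1, B → 0; maximin = 1.
Column maxima: Left → 6, Right → 8; minimax = 6.
1 ≠ 6, so there is no saddle point; optimal play is mixed.
Let Player 1 play T with probability p. Expected payoff against Left: 6p + 0(1−p) = 6p; against Right: 1p + 8(1−p) = −7p + 8.
Setting these equal: 6p = −7p + 8 ⇒ 13p = 8 ⇒ p = 8/13, and the value is (6)·(8/13) = 48/13.
For Player 2: with q = P(Left), equating T's and B's payoffs gives 5q + 1 = −8q + 8 ⇒ q = 7/13.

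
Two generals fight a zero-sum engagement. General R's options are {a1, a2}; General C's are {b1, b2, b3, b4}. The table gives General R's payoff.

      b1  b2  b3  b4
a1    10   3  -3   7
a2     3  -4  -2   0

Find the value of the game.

Row minima: a1 → -3, a2 → -4; maximin = -3.
Column maxima: b1 → 10, b2 → 3, b3 → -2, b4 → 7; minimax = -2.
-3 ≠ -2, so there is no saddle point; optimal play is mixed.
b1 is strictly dominated by b2 (it gives General R strictly more in every row), so General C never plays it.
b4 is strictly dominated by b2 (it gives General R strictly more in every row), so General C never plays it.
On the remaining 2×2 (a1, a2 vs b2, b3):
Let General R play a1 with probability p. Expected payoff against b2: 3p + (-4)(1−p) = 7p − 4; against b3: (-3)p + (-2)(1−p) = −p − 2.
Setting these equal: 7p − 4 = −p − 2 ⇒ 8p = 2 ⇒ p = 1/4, and the value is (7)·(1/4) − 4 = -9/4.
For General C: with q = P(b2), equating a1's and a2's payoffs gives 6q − 3 = −2q − 2 ⇒ q = 1/8.

-9/4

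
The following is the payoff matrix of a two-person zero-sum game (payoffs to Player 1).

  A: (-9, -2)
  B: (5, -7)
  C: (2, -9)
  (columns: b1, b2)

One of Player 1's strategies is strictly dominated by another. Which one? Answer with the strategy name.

C

B gives a strictly higher payoff than C against every column: 5 > 2, -7 > -9.
So C is strictly dominated and Player 1 never plays it.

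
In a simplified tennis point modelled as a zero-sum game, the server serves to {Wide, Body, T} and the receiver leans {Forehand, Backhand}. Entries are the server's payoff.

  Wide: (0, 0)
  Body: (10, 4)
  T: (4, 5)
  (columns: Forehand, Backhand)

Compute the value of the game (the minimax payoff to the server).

Row minima: Wide → 0, Body → 4, T → 4; maximin = 4.
Column maxima: Forehand → 10, Backhand → 5; minimax = 5.
4 ≠ 5, so there is no saddle point; optimal play is mixed.
Wide is strictly dominated by Body, so the server never plays it.
On the remaining 2×2 (Body, T vs Forehand, Backhand):
Let the server play Body with probability p. Expected payoff against Forehand: 10p + 4(1−p) = 6p + 4; against Backhand: 4p + 5(1−p) = −p + 5.
Setting these equal: 6p + 4 = −p + 5 ⇒ 7p = 1 ⇒ p = 1/7, and the value is (6)·(1/7) + 4 = 34/7.
For the receiver: with q = P(Forehand), equating Body's and T's payoffs gives 6q + 4 = −q + 5 ⇒ q = 1/7.

34/7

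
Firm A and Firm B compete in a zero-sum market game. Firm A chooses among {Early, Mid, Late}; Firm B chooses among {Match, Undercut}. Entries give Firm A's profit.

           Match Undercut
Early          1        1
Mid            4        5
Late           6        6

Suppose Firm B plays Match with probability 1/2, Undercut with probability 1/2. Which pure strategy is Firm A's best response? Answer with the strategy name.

Late

Expected payoff of Early: (1/2)·1 + (1/2)·1 = 1.
Expected payoff of Mid: (1/2)·4 + (1/2)·5 = 9/2.
Expected payoff of Late: (1/2)·6 + (1/2)·6 = 6.
The largest is 6, so Firm A's best response is Late.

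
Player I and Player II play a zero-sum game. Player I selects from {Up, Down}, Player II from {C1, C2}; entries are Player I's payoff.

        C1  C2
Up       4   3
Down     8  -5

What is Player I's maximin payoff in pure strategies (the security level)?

3

Row minima: Up → 3, Down → -5.
The best of these is 3.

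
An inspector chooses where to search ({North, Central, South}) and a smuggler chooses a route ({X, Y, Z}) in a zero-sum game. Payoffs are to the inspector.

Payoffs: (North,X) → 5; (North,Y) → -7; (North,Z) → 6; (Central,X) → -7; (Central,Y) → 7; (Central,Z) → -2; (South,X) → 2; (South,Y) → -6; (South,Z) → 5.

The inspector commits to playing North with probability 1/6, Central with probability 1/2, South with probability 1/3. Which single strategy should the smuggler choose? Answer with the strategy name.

X

If the smuggler plays X, the inspector's expected payoff is (1/6)·5 + (1/2)·(-7) + (1/3)·2 = -2.
If the smuggler plays Y, the inspector's expected payoff is (1/6)·(-7) + (1/2)·7 + (1/3)·(-6) = 1/3.
If the smuggler plays Z, the inspector's expected payoff is (1/6)·6 + (1/2)·(-2) + (1/3)·5 = 5/3.
The smuggler minimizes the inspector's payoff; the smallest is -2, so the best response is X.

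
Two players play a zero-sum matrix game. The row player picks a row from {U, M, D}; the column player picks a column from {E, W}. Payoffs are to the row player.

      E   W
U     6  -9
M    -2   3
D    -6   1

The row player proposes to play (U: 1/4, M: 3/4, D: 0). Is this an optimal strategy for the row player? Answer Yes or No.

Yes

Against E this mix gives (1/4)·6 + (3/4)·(-2) = 0.
Against W this mix gives (1/4)·(-9) + (3/4)·3 = 0.
All of the column player's active replies (E, W) yield 0, and no column does worse for the row player. The mix makes the column player indifferent and guarantees 0, so it is optimal.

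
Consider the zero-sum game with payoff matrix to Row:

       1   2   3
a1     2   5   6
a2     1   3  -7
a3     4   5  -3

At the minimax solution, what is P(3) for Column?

Row minima: a1 → 2, a2 → -7, a3 → -3; maximin = 2.
Column maxima: 1 → 4, 2 → 5, 3 → 6; minimax = 4.
2 ≠ 4, so there is no saddle point; optimal play is mixed.
a2 is strictly dominated by a1, so Row never plays it.
2 is strictly dominated by 1 (it gives Row strictly more in every row), so Column never plays it.
On the remaining 2×2 (a1, a3 vs 1, 3):
Let Row play a1 with probability p. Expected payoff against 1: 2p + 4(1−p) = −2p + 4; against 3: 6p + (-3)(1−p) = 9p − 3.
Setting these equal: −2p + 4 = 9p − 3 ⇒ −11p = -7 ⇒ p = 7/11, and the value is (-2)·(7/11) + 4 = 30/11.
For Column: with q = P(1), equating a1's and a3's payoffs gives −4q + 6 = 7q − 3 ⇒ q = 9/11.

2/11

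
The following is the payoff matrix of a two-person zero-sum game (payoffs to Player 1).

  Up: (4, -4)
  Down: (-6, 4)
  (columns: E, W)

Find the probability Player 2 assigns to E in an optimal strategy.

Row minima: Up → -4, Down → -6; maximin = -4.
Column maxima: E → 4, W → 4; minimax = 4.
-4 ≠ 4, so there is no saddle point; optimal play is mixed.
Let Player 1 play Up with probability p. Expected payoff against E: 4p + (-6)(1−p) = 10p − 6; against W: (-4)p + 4(1−p) = −8p + 4.
Setting these equal: 10p − 6 = −8p + 4 ⇒ 18p = 10 ⇒ p = 5/9, and the value is (10)·(5/9) − 6 = -4/9.
For Player 2: with q = P(E), equating Up's and Down's payoffs gives 8q − 4 = −10q + 4 ⇒ q = 4/9.

4/9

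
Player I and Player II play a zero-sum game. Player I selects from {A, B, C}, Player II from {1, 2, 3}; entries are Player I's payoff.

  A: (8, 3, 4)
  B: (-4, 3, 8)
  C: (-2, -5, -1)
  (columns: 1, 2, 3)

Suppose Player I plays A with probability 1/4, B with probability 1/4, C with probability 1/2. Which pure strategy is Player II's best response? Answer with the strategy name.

If Player II plays 1, Player I's expected payoff is (1/4)·8 + (1/4)·(-4) + (1/2)·(-2) = 0.
If Player II plays 2, Player I's expected payoff is (1/4)·3 + (1/4)·3 + (1/2)·(-5) = -1.
If Player II plays 3, Player I's expected payoff is (1/4)·4 + (1/4)·8 + (1/2)·(-1) = 5/2.
Player II minimizes Player I's payoff; the smallest is -1, so the best response is 2.

2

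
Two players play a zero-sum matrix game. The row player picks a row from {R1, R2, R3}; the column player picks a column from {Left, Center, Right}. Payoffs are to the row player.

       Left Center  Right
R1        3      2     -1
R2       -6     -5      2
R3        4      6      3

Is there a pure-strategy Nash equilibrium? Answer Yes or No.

Yes

Row minima: R1 → -1, R2 → -6, R3 → 3; maximin = 3.
Column maxima: Left → 4, Center → 6, Right → 3; minimax = 3.
maximin = minimax = 3, so a saddle point exists.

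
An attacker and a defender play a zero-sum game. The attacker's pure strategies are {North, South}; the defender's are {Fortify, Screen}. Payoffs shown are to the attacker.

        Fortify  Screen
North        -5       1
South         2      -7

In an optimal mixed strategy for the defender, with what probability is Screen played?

7/15

Row minima: North → -5, South → -7; maximin = -5.
Column maxima: Fortify → 2, Screen → 1; minimax = 1.
-5 ≠ 1, so there is no saddle point; optimal play is mixed.
Let the attacker play North with probability p. Expected payoff against Fortify: (-5)p + 2(1−p) = −7p + 2; against Screen: 1p + (-7)(1−p) = 8p − 7.
Setting these equal: −7p + 2 = 8p − 7 ⇒ −15p = -9 ⇒ p = 3/5, and the value is (-7)·(3/5) + 2 = -11/5.
For the defender: with q = P(Fortify), equating North's and South's payoffs gives −6q + 1 = 9q − 7 ⇒ q = 8/15.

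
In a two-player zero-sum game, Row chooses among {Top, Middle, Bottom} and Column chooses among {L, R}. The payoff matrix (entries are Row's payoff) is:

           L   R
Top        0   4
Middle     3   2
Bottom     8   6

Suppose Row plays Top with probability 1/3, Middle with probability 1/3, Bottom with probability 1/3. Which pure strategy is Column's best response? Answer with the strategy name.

If Column plays L, Row's expected payoff is (1/3)·0 + (1/3)·3 + (1/3)·8 = 11/3.
If Column plays R, Row's expected payoff is (1/3)·4 + (1/3)·2 + (1/3)·6 = 4.
Column minimizes Row's payoff; the smallest is 11/3, so the best response is L.

L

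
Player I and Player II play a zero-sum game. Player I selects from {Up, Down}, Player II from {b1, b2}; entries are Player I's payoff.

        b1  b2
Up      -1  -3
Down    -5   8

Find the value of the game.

-23/15

Row minima: Up → -3, Down → -5; maximin = -3.
Column maxima: b1 → -1, b2 → 8; minimax = -1.
-3 ≠ -1, so there is no saddle point; optimal play is mixed.
Let Player I play Up with probability p. Expected payoff against b1: (-1)p + (-5)(1−p) = 4p − 5; against b2: (-3)p + 8(1−p) = −11p + 8.
Setting these equal: 4p − 5 = −11p + 8 ⇒ 15p = 13 ⇒ p = 13/15, and the value is (4)·(13/15) − 5 = -23/15.
For Player II: with q = P(b1), equating Up's and Down's payoffs gives 2q − 3 = −13q + 8 ⇒ q = 11/15.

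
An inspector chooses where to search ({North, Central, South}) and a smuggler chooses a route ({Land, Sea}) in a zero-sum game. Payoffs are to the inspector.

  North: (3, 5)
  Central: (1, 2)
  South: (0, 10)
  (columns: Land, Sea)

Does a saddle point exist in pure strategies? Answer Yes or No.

Row minima: North → 3, Central → 1, South → 0; maximin = 3.
Column maxima: Land → 3, Sea → 10; minimax = 3.
maximin = minimax = 3, so a saddle point exists.

Yes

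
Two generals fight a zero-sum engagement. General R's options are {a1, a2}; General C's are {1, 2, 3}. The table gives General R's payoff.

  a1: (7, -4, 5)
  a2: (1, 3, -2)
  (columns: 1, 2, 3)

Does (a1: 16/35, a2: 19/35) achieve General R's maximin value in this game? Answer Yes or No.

No

Against 1 this mix gives (16/35)·7 + (19/35)·1 = 131/35.
Against 2 this mix gives (16/35)·(-4) + (19/35)·3 = -1/5.
Against 3 this mix gives (16/35)·5 + (19/35)·(-2) = 6/5.
General C will play 2, holding General R to -1/5. Shifting weight toward the row that does better against 2 would raise this floor (the equalizing mix achieves 1/2 against both 2 and 3), so the proposed strategy is not optimal.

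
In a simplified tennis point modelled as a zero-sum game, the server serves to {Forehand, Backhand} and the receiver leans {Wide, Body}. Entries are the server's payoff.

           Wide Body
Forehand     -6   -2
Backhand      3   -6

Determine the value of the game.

Row minima: Forehand → -6, Backhand → -6; maximin = -6.
Column maxima: Wide → 3, Body → -2; minimax = -2.
-6 ≠ -2, so there is no saddle point; optimal play is mixed.
Let the server play Forehand with probability p. Expected payoff against Wide: (-6)p + 3(1−p) = −9p + 3; against Body: (-2)p + (-6)(1−p) = 4p − 6.
Setting these equal: −9p + 3 = 4p − 6 ⇒ −13p = -9 ⇒ p = 9/13, and the value is (-9)·(9/13) + 3 = -42/13.
For the receiver: with q = P(Wide), equating Forehand's and Backhand's payoffs gives −4q − 2 = 9q − 6 ⇒ q = 4/13.

-42/13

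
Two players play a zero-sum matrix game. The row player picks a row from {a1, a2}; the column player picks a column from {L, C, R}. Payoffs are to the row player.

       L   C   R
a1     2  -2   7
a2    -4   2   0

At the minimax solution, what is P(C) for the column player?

Row minima: a1 → -2, a2 → -4; maximin = -2.
Column maxima: L → 2, C → 2, R → 7; minimax = 2.
-2 ≠ 2, so there is no saddle point; optimal play is mixed.
R is strictly dominated by L (it gives the row player strictly more in every row), so the column player never plays it.
On the remaining 2×2 (a1, a2 vs L, C):
Let the row player play a1 with probability p. Expected payoff against L: 2p + (-4)(1−p) = 6p − 4; against C: (-2)p + 2(1−p) = −4p + 2.
Setting these equal: 6p − 4 = −4p + 2 ⇒ 10p = 6 ⇒ p = 3/5, and the value is (6)·(3/5) − 4 = -2/5.
For the column player: with q = P(L), equating a1's and a2's payoffs gives 4q − 2 = −6q + 2 ⇒ q = 2/5.

3/5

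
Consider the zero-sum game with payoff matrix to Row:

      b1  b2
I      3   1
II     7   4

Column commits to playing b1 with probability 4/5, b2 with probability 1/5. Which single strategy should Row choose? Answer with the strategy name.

II

Expected payoff of I: (4/5)·3 + (1/5)·1 = 13/5.
Expected payoff of II: (4/5)·7 + (1/5)·4 = 32/5.
The largest is 32/5, so Row's best response is II.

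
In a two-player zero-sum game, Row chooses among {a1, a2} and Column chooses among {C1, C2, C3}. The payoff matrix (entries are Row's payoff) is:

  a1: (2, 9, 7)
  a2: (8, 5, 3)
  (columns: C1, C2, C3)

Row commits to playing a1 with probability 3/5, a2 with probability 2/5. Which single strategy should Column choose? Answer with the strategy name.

If Column plays C1, Row's expected payoff is (3/5)·2 + (2/5)·8 = 22/5.
If Column plays C2, Row's expected payoff is (3/5)·9 + (2/5)·5 = 37/5.
If Column plays C3, Row's expected payoff is (3/5)·7 + (2/5)·3 = 27/5.
Column minimizes Row's payoff; the smallest is 22/5, so the best response is C1.

C1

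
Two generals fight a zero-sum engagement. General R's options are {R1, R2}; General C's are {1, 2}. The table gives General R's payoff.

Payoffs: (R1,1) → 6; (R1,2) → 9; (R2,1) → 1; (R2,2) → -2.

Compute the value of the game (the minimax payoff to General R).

Row minima: R1 → 6, R2 → -2; maximin = 6.
Column maxima: 1 → 6, 2 → 9; minimax = 6.
Since maximin = minimax = 6, there is a saddle point and the value is 6.

6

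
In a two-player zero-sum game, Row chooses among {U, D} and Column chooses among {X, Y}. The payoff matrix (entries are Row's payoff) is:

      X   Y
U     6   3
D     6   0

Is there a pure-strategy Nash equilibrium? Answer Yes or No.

Yes

Row minima: U → 3, D → 0; maximin = 3.
Column maxima: X → 6, Y → 3; minimax = 3.
maximin = minimax = 3, so a saddle point exists.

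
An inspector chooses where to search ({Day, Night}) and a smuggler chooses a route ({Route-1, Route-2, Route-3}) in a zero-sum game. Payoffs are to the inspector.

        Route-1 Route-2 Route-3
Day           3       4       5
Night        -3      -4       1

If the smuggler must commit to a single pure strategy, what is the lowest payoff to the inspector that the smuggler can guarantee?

Column maxima: Route-1 → 3, Route-2 → 4, Route-3 → 5.
The smallest of these is 3.

3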